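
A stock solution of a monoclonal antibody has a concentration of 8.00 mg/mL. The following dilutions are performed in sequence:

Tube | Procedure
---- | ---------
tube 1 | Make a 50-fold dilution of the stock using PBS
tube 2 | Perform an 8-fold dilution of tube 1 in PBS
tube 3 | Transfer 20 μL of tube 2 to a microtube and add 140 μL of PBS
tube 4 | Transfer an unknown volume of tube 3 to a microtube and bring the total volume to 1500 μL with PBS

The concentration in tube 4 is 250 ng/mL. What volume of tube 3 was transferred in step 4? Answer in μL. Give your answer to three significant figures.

150 μL

Step 1: 50-fold → factor 50
Step 2: 8-fold → factor 8
Step 3: 20 μL + 140 μL = 160 μL total → factor 160/20 = 8
Step 4: v brought to 1500 μL → factor = 1500 μL/v
Product of known-step factors = 3200
Overall factor = 8.00 mg/mL / (250 ng/mL) = 32000
Step-4 factor = 32000 / 3200 = 10
v = 1500 μL / 10 = 150 μL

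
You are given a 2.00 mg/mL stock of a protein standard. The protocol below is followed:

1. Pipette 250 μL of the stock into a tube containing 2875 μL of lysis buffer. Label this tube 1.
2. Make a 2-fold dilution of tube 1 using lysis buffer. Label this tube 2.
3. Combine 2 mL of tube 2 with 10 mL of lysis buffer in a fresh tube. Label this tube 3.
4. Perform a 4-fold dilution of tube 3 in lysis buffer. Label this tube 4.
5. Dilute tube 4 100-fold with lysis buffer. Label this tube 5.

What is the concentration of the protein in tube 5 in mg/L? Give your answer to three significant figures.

0.0333 mg/L

Step 1: 250 μL + 2875 μL = 3125 μL total → factor 3125/250 = 12.5
Step 2: 2-fold → factor 2
Step 3: 2 mL + 10 mL = 12 mL total → factor 12/2 = 6
Step 4: 4-fold → factor 4
Step 5: 100-fold → factor 100
Overall dilution factor = 12.5 × 2 × 6 × 4 × 100 = 60000
Final = 2.00 mg/mL / 60000 = 3.333 × 10^-5 mg/mL = 0.0333 mg/L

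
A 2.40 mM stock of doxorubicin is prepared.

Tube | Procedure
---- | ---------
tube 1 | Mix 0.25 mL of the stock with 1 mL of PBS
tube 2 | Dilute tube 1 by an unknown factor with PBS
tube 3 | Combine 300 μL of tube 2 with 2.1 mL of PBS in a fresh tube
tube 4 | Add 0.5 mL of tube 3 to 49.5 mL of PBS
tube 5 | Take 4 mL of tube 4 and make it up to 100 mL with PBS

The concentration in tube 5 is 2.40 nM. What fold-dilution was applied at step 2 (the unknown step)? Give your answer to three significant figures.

Step 1: 0.25 mL + 1 mL = 1.25 mL total → factor 1.25/0.25 = 5
Step 2: unknown factor x
Step 3: 300 μL + 2.1 mL = 2400 μL total → factor 2400/300 = 8
Step 4: 0.5 mL + 49.5 mL = 50 mL total → factor 50/0.5 = 100
Step 5: 4 mL brought to 100 mL → factor 100/4 = 25
Product of known-step factors = 1 × 10^5
Overall factor = 2.40 mM / (2.40 nM) = 1 × 10^6
x = 1 × 10^6 / 1 × 10^5 = 10.0

10.0-fold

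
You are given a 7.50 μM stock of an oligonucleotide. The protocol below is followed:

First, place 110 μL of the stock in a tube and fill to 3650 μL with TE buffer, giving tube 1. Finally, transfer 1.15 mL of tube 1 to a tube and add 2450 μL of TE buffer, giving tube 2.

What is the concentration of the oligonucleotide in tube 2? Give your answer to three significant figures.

0.0722 μM

Step 1: 110 μL brought to 3650 μL → factor 3650/110 = 33.182
Step 2: 1.15 mL + 2450 μL = 3.6 mL total → factor 3.6/1.15 = 3.1304
Overall dilution factor = 33.182 × 3.1304 = 103.87
Final = 7.50 μM / 103.87 = 0.0722 μM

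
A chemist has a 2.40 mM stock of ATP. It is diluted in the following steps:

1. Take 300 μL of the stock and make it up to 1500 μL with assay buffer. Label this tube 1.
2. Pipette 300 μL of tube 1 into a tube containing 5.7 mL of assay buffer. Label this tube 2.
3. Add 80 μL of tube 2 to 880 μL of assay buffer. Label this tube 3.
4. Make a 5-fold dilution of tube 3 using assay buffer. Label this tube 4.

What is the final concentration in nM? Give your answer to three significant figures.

400 nM

Step 1: 300 μL brought to 1500 μL → factor 1500/300 = 5
Step 2: 300 μL + 5.7 mL = 6000 μL total → factor 6000/300 = 20
Step 3: 80 μL + 880 μL = 960 μL total → factor 960/80 = 12
Step 4: 5-fold → factor 5
Overall dilution factor = 5 × 20 × 12 × 5 = 6000
Final = 2.40 mM / 6000 = 0.0004000 mM = 400 nM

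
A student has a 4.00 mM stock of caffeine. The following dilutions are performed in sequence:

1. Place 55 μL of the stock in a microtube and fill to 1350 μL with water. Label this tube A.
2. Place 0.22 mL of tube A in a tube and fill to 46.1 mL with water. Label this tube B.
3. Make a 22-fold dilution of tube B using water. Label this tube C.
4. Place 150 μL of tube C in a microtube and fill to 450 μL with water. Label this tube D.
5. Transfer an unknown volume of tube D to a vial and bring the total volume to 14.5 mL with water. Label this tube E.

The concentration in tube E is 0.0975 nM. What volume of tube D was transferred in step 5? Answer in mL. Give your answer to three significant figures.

Step 1: 55 μL brought to 1350 μL → factor 1350/55 = 24.545
Step 2: 0.22 mL brought to 46.1 mL → factor 46.1/0.22 = 209.55
Step 3: 22-fold → factor 22
Step 4: 150 μL brought to 450 μL → factor 450/150 = 3
Step 5: v brought to 14.5 mL → factor = 14.5 mL/v
Product of known-step factors = 3.3946 × 10^5
Overall factor = 4.00 mM / (0.0975 nM) = 4.1026 × 10^7
Step-5 factor = 4.1026 × 10^7 / 3.3946 × 10^5 = 120.85
v = 14.5 mL / 120.85 = 0.120 mL

0.120 mL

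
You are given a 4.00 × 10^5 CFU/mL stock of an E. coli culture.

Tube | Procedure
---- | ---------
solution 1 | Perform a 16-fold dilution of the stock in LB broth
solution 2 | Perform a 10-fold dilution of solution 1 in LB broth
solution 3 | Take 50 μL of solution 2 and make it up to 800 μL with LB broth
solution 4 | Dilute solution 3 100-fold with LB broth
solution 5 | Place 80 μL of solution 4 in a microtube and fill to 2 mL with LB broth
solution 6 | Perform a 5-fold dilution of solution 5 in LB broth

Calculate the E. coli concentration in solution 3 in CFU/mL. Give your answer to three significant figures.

Step 1: 16-fold → factor 16
Step 2: 10-fold → factor 10
Step 3: 50 μL brought to 800 μL → factor 800/50 = 16
Dilution factor through solution 3 = 16 × 10 × 16 = 2560
[solution 3] = 4.00 × 10^5 CFU/mL / 2560 = 156 CFU/mL

156 CFU/mL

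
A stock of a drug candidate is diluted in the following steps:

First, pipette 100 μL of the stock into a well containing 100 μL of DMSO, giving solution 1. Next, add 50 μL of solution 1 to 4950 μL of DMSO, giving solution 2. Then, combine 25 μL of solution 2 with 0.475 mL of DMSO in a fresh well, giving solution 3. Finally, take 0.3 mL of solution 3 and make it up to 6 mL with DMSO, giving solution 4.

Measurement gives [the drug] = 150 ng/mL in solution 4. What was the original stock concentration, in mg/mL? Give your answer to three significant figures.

Step 1: 100 μL + 100 μL = 200 μL total → factor 200/100 = 2
Step 2: 50 μL + 4950 μL = 5000 μL total → factor 5000/50 = 100
Step 3: 25 μL + 0.475 mL = 500 μL total → factor 500/25 = 20
Step 4: 0.3 mL brought to 6 mL → factor 6/0.3 = 20
Overall dilution factor = 2 × 100 × 20 × 20 = 80000
Stock = 150 ng/mL × 80000 = 1.200 × 10^7 ng/mL = 12.0 mg/mL

12.0 mg/mL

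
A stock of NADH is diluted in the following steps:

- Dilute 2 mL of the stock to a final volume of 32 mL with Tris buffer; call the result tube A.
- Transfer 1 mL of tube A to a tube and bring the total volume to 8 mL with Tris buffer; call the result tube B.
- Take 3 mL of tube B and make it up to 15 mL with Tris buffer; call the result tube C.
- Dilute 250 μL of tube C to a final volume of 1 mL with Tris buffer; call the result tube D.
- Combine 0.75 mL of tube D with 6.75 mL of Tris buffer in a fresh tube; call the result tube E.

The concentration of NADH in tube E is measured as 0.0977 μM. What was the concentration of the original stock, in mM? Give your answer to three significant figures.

Step 1: 2 mL brought to 32 mL → factor 32/2 = 16
Step 2: 1 mL brought to 8 mL → factor 8/1 = 8
Step 3: 3 mL brought to 15 mL → factor 15/3 = 5
Step 4: 250 μL brought to 1 mL → factor 1000/250 = 4
Step 5: 0.75 mL + 6.75 mL = 7.5 mL total → factor 7.5/0.75 = 10
Overall dilution factor = 16 × 8 × 5 × 4 × 10 = 25600
Stock = 0.0977 μM × 25600 = 2501 μM = 2.50 mM

2.50 mM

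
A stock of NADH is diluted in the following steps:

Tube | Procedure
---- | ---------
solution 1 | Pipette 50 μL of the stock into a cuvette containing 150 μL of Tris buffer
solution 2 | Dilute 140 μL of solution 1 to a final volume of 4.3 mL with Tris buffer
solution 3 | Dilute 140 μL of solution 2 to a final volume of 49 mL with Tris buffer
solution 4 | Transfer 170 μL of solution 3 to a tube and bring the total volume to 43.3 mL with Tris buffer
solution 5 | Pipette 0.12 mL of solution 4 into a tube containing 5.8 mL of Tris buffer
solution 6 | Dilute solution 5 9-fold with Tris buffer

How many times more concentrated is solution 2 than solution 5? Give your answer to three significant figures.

4.40 × 10^6

Step 1: 50 μL + 150 μL = 200 μL total → factor 200/50 = 4
Step 2: 140 μL brought to 4.3 mL → factor 4300/140 = 30.714
Step 3: 140 μL brought to 49 mL → factor 49000/140 = 350
Step 4: 170 μL brought to 43.3 mL → factor 43300/170 = 254.71
Step 5: 0.12 mL + 5.8 mL = 5.92 mL total → factor 5.92/0.12 = 49.333
Dilution factor to solution 2 = 122.86; to solution 5 = 5.4032 × 10^8
[solution 2]/[solution 5] = (factor to solution 5)/(factor to solution 2) = 5.4032 × 10^8/122.86 = 4.40 × 10^6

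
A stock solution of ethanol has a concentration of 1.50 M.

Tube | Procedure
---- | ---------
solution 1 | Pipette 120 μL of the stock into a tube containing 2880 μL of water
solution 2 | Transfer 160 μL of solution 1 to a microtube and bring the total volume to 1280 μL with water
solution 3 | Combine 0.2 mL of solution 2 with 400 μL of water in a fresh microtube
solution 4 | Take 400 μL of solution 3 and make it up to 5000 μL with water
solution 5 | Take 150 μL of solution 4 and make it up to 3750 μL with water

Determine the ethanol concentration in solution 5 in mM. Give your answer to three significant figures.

0.00800 mM

Step 1: 120 μL + 2880 μL = 3000 μL total → factor 3000/120 = 25
Step 2: 160 μL brought to 1280 μL → factor 1280/160 = 8
Step 3: 0.2 mL + 400 μL = 0.6 mL total → factor 0.6/0.2 = 3
Step 4: 400 μL brought to 5000 μL → factor 5000/400 = 12.5
Step 5: 150 μL brought to 3750 μL → factor 3750/150 = 25
Overall dilution factor = 25 × 8 × 3 × 12.5 × 25 = 1.875 × 10^5
Final = 1.50 M / 1.875 × 10^5 = 8.000 × 10^-6 M = 0.00800 mM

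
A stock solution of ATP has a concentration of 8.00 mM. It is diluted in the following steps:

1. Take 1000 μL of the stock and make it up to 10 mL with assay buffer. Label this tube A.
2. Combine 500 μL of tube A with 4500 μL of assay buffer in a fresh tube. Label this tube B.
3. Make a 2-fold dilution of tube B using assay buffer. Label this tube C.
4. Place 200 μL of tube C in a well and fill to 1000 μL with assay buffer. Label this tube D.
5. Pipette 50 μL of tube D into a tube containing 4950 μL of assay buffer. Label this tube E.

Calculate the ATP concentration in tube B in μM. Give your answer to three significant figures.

80.0 μM

Step 1: 1000 μL brought to 10 mL → factor 10000/1000 = 10
Step 2: 500 μL + 4500 μL = 5000 μL total → factor 5000/500 = 10
Dilution factor through tube B = 10 × 10 = 100
[tube B] = 8.00 mM / 100 = 0.08000 mM = 80.0 μM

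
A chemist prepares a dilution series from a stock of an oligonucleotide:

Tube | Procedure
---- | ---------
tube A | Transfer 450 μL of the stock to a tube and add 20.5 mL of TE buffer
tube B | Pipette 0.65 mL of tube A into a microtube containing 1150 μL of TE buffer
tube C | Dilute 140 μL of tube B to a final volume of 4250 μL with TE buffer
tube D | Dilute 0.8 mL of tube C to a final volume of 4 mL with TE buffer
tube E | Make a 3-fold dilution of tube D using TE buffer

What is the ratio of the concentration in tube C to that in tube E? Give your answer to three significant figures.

Step 1: 450 μL + 20.5 mL = 20950 μL total → factor 20950/450 = 46.556
Step 2: 0.65 mL + 1150 μL = 1.8 mL total → factor 1.8/0.65 = 2.7692
Step 3: 140 μL brought to 4250 μL → factor 4250/140 = 30.357
Step 4: 0.8 mL brought to 4 mL → factor 4/0.8 = 5
Step 5: 3-fold → factor 3
Dilution factor to tube C = 3913.7; to tube E = 58706
[tube C]/[tube E] = (factor to tube E)/(factor to tube C) = 58706/3913.7 = 15.0

15.0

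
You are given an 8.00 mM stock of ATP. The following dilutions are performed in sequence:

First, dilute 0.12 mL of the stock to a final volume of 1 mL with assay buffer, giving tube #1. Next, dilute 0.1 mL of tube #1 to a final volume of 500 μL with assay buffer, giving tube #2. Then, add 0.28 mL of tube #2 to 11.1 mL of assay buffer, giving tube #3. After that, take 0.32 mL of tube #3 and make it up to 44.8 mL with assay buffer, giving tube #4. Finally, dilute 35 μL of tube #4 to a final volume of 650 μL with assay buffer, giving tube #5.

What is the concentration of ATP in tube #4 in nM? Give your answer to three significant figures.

33.7 nM

Step 1: 0.12 mL brought to 1 mL → factor 1/0.12 = 8.3333
Step 2: 0.1 mL brought to 500 μL → factor 0.5/0.1 = 5
Step 3: 0.28 mL + 11.1 mL = 11.38 mL total → factor 11.38/0.28 = 40.643
Step 4: 0.32 mL brought to 44.8 mL → factor 44.8/0.32 = 140
Dilution factor through tube #4 = 8.3333 × 5 × 40.643 × 140 = 2.3708 × 10^5
[tube #4] = 8.00 mM / 2.3708 × 10^5 = 3.374 × 10^-5 mM = 33.7 nM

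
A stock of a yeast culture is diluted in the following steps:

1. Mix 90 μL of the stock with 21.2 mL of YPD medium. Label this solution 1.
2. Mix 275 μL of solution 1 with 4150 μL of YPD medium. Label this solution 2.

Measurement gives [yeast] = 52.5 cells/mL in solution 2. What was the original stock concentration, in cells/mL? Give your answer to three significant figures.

Step 1: 90 μL + 21.2 mL = 21290 μL total → factor 21290/90 = 236.56
Step 2: 275 μL + 4150 μL = 4425 μL total → factor 4425/275 = 16.091
Overall dilution factor = 236.56 × 16.091 = 3806.4
Stock = 52.5 cells/mL × 3806.4 = 2.00 × 10^5 cells/mL

2.00 × 10^5 cells/mL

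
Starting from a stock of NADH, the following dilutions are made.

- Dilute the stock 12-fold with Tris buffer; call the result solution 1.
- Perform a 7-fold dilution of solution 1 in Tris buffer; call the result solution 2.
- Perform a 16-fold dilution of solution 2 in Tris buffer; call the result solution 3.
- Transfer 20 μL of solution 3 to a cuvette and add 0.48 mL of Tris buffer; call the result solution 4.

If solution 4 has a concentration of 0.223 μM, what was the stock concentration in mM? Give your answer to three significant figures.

Step 1: 12-fold → factor 12
Step 2: 7-fold → factor 7
Step 3: 16-fold → factor 16
Step 4: 20 μL + 0.48 mL = 500 μL total → factor 500/20 = 25
Overall dilution factor = 12 × 7 × 16 × 25 = 33600
Stock = 0.223 μM × 33600 = 7493 μM = 7.49 mM

7.49 mM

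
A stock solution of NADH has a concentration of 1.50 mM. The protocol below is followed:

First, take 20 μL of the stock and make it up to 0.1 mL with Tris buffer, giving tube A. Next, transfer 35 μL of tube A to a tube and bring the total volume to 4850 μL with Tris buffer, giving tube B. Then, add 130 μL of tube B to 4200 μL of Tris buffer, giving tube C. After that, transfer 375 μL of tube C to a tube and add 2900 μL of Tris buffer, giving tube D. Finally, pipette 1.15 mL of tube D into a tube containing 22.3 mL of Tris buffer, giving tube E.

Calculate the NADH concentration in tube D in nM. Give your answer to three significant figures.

Step 1: 20 μL brought to 0.1 mL → factor 100/20 = 5
Step 2: 35 μL brought to 4850 μL → factor 4850/35 = 138.57
Step 3: 130 μL + 4200 μL = 4330 μL total → factor 4330/130 = 33.308
Step 4: 375 μL + 2900 μL = 3275 μL total → factor 3275/375 = 8.7333
Dilution factor through tube D = 5 × 138.57 × 33.308 × 8.7333 = 2.0154 × 10^5
[tube D] = 1.50 mM / 2.0154 × 10^5 = 7.443 × 10^-6 mM = 7.44 nM

7.44 nM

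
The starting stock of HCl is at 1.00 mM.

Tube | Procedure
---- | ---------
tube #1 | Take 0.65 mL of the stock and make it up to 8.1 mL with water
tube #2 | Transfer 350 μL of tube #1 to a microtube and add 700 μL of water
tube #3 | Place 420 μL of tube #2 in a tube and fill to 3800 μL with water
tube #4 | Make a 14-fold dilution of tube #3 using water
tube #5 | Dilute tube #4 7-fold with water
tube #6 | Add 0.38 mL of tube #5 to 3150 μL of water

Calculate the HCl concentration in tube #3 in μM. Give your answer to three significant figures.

2.96 μM

Step 1: 0.65 mL brought to 8.1 mL → factor 8.1/0.65 = 12.462
Step 2: 350 μL + 700 μL = 1050 μL total → factor 1050/350 = 3
Step 3: 420 μL brought to 3800 μL → factor 3800/420 = 9.0476
Dilution factor through tube #3 = 12.462 × 3 × 9.0476 = 338.24
[tube #3] = 1.00 mM / 338.24 = 0.002956 mM = 2.96 μM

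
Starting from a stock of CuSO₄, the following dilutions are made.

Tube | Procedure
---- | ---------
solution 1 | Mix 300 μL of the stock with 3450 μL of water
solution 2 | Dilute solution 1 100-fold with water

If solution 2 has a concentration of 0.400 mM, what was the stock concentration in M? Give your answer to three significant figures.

0.500 M

Step 1: 300 μL + 3450 μL = 3750 μL total → factor 3750/300 = 12.5
Step 2: 100-fold → factor 100
Overall dilution factor = 12.5 × 100 = 1250
Stock = 0.400 mM × 1250 = 500.0 mM = 0.500 M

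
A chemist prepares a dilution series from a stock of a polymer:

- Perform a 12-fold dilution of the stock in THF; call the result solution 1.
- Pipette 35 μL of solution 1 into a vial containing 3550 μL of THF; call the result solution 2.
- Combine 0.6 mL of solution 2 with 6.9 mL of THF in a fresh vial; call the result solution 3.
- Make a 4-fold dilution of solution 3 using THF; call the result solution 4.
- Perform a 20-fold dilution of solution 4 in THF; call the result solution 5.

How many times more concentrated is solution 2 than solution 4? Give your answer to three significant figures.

50.0

Step 1: 12-fold → factor 12
Step 2: 35 μL + 3550 μL = 3585 μL total → factor 3585/35 = 102.43
Step 3: 0.6 mL + 6.9 mL = 7.5 mL total → factor 7.5/0.6 = 12.5
Step 4: 4-fold → factor 4
Dilution factor to solution 2 = 1229.1; to solution 4 = 61457
[solution 2]/[solution 4] = (factor to solution 4)/(factor to solution 2) = 61457/1229.1 = 50.0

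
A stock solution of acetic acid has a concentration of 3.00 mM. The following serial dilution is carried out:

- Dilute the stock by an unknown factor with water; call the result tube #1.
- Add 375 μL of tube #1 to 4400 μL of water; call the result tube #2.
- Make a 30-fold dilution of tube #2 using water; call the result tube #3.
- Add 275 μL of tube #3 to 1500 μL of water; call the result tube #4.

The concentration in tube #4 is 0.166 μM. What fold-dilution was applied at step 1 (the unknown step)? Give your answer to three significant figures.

7.33-fold

Step 1: unknown factor x
Step 2: 375 μL + 4400 μL = 4775 μL total → factor 4775/375 = 12.733
Step 3: 30-fold → factor 30
Step 4: 275 μL + 1500 μL = 1775 μL total → factor 1775/275 = 6.4545
Product of known-step factors = 2465.6
Overall factor = 3.00 mM / (0.166 μM) = 18072
x = 18072 / 2465.6 = 7.33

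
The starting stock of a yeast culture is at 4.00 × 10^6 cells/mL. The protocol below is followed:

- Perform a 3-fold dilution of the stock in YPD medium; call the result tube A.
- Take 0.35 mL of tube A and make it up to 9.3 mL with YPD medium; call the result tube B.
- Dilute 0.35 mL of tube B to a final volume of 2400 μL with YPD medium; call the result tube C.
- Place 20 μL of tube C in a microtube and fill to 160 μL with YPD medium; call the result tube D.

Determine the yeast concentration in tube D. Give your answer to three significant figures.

915 cells/mL

Step 1: 3-fold → factor 3
Step 2: 0.35 mL brought to 9.3 mL → factor 9.3/0.35 = 26.571
Step 3: 0.35 mL brought to 2400 μL → factor 2.4/0.35 = 6.8571
Step 4: 20 μL brought to 160 μL → factor 160/20 = 8
Overall dilution factor = 3 × 26.571 × 6.8571 × 8 = 4372.9
Final = 4.00 × 10^6 cells/mL / 4372.9 = 915 cells/mL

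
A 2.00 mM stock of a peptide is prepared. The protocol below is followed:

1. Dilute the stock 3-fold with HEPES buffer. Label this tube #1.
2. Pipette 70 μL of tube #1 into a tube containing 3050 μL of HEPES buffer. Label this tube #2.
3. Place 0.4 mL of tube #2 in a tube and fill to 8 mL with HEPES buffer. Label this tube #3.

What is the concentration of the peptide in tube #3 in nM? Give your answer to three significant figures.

748 nM

Step 1: 3-fold → factor 3
Step 2: 70 μL + 3050 μL = 3120 μL total → factor 3120/70 = 44.571
Step 3: 0.4 mL brought to 8 mL → factor 8/0.4 = 20
Overall dilution factor = 3 × 44.571 × 20 = 2674.3
Final = 2.00 mM / 2674.3 = 0.0007479 mM = 748 nM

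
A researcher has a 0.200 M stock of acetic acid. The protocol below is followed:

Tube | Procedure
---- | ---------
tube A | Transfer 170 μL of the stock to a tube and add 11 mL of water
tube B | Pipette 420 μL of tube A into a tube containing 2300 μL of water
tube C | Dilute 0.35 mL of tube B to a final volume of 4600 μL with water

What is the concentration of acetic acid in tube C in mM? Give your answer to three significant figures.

0.0358 mM

Step 1: 170 μL + 11 mL = 11170 μL total → factor 11170/170 = 65.706
Step 2: 420 μL + 2300 μL = 2720 μL total → factor 2720/420 = 6.4762
Step 3: 0.35 mL brought to 4600 μL → factor 4.6/0.35 = 13.143
Overall dilution factor = 65.706 × 6.4762 × 13.143 = 5592.6
Final = 0.200 M / 5592.6 = 3.576 × 10^-5 M = 0.0358 mM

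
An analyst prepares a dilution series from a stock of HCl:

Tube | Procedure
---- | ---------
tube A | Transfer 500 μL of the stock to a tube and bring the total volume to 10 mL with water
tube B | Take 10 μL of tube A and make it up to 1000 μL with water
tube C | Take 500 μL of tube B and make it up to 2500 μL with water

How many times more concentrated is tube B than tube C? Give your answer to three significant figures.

Step 1: 500 μL brought to 10 mL → factor 10000/500 = 20
Step 2: 10 μL brought to 1000 μL → factor 1000/10 = 100
Step 3: 500 μL brought to 2500 μL → factor 2500/500 = 5
Dilution factor to tube B = 2000; to tube C = 10000
[tube B]/[tube C] = (factor to tube C)/(factor to tube B) = 10000/2000 = 5.00

5.00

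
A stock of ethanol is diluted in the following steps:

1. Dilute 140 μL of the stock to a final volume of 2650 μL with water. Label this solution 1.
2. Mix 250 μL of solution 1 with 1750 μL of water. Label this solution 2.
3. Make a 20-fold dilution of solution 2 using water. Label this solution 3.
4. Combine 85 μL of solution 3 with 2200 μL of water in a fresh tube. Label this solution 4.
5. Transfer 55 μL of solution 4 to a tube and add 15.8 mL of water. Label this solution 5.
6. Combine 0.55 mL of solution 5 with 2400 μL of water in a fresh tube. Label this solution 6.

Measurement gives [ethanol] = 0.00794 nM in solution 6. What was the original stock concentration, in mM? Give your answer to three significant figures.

1.00 mM

Step 1: 140 μL brought to 2650 μL → factor 2650/140 = 18.929
Step 2: 250 μL + 1750 μL = 2000 μL total → factor 2000/250 = 8
Step 3: 20-fold → factor 20
Step 4: 85 μL + 2200 μL = 2285 μL total → factor 2285/85 = 26.882
Step 5: 55 μL + 15.8 mL = 15855 μL total → factor 15855/55 = 288.27
Step 6: 0.55 mL + 2400 μL = 2.95 mL total → factor 2.95/0.55 = 5.3636
Overall dilution factor = 18.929 × 8 × 20 × 26.882 × 288.27 × 5.3636 = 1.2588 × 10^8
Stock = 0.00794 nM × 1.2588 × 10^8 = 9.995 × 10^5 nM = 1.00 mM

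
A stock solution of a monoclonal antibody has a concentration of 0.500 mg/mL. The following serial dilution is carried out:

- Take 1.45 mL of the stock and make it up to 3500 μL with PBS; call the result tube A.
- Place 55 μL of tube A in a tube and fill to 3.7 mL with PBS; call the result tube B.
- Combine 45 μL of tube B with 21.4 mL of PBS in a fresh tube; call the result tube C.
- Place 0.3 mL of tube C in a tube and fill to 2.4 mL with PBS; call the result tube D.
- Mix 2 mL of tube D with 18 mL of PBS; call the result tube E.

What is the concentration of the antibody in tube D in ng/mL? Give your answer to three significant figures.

0.808 ng/mL

Step 1: 1.45 mL brought to 3500 μL → factor 3.5/1.45 = 2.4138
Step 2: 55 μL brought to 3.7 mL → factor 3700/55 = 67.273
Step 3: 45 μL + 21.4 mL = 21445 μL total → factor 21445/45 = 476.56
Step 4: 0.3 mL brought to 2.4 mL → factor 2.4/0.3 = 8
Dilution factor through tube D = 2.4138 × 67.273 × 476.56 × 8 = 6.1907 × 10^5
[tube D] = 0.500 mg/mL / 6.1907 × 10^5 = 8.077 × 10^-7 mg/mL = 0.808 ng/mL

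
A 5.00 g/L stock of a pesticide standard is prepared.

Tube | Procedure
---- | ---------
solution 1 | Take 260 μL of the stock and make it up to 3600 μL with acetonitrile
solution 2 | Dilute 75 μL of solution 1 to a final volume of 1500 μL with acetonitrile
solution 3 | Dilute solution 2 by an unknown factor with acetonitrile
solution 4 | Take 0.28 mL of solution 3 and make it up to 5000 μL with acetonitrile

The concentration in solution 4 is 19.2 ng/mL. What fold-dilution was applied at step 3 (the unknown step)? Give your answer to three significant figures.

Step 1: 260 μL brought to 3600 μL → factor 3600/260 = 13.846
Step 2: 75 μL brought to 1500 μL → factor 1500/75 = 20
Step 3: unknown factor x
Step 4: 0.28 mL brought to 5000 μL → factor 5/0.28 = 17.857
Product of known-step factors = 4945.1
Overall factor = 5.00 g/L / (19.2 ng/mL) = 2.6042 × 10^5
x = 2.6042 × 10^5 / 4945.1 = 52.7

52.7-fold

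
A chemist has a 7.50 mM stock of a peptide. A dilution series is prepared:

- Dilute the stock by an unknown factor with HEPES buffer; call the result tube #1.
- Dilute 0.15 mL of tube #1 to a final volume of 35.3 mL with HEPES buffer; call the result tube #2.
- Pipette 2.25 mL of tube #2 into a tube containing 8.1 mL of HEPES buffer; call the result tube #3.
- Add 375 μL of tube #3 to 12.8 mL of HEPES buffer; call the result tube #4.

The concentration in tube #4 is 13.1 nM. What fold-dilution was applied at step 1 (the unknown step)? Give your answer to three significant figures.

Step 1: unknown factor x
Step 2: 0.15 mL brought to 35.3 mL → factor 35.3/0.15 = 235.33
Step 3: 2.25 mL + 8.1 mL = 10.35 mL total → factor 10.35/2.25 = 4.6
Step 4: 375 μL + 12.8 mL = 13175 μL total → factor 13175/375 = 35.133
Product of known-step factors = 38033
Overall factor = 7.50 mM / (13.1 nM) = 5.7252 × 10^5
x = 5.7252 × 10^5 / 38033 = 15.1

15.1-fold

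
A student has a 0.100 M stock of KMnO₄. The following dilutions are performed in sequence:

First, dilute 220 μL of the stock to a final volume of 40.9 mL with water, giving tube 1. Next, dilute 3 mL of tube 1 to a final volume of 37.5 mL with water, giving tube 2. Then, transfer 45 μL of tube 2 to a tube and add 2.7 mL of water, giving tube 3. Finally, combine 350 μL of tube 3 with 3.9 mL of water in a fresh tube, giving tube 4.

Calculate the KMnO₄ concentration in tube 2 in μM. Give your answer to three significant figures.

43.0 μM

Step 1: 220 μL brought to 40.9 mL → factor 40900/220 = 185.91
Step 2: 3 mL brought to 37.5 mL → factor 37.5/3 = 12.5
Dilution factor through tube 2 = 185.91 × 12.5 = 2323.9
[tube 2] = 0.100 M / 2323.9 = 4.303 × 10^-5 M = 43.0 μM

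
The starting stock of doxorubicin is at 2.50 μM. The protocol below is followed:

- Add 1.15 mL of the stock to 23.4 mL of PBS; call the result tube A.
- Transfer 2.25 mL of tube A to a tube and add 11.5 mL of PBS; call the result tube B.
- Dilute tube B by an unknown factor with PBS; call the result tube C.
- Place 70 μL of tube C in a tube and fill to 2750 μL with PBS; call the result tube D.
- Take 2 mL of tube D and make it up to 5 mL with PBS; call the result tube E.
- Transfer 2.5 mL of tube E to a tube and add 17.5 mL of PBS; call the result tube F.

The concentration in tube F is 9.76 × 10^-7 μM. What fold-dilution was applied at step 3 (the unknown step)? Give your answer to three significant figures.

25.0-fold

Step 1: 1.15 mL + 23.4 mL = 24.55 mL total → factor 24.55/1.15 = 21.348
Step 2: 2.25 mL + 11.5 mL = 13.75 mL total → factor 13.75/2.25 = 6.1111
Step 3: unknown factor x
Step 4: 70 μL brought to 2750 μL → factor 2750/70 = 39.286
Step 5: 2 mL brought to 5 mL → factor 5/2 = 2.5
Step 6: 2.5 mL + 17.5 mL = 20 mL total → factor 20/2.5 = 8
Product of known-step factors = 1.025 × 10^5
Overall factor = 2.50 μM / (9.76 × 10^-7 μM) = 2.5615 × 10^6
x = 2.5615 × 10^6 / 1.025 × 10^5 = 25.0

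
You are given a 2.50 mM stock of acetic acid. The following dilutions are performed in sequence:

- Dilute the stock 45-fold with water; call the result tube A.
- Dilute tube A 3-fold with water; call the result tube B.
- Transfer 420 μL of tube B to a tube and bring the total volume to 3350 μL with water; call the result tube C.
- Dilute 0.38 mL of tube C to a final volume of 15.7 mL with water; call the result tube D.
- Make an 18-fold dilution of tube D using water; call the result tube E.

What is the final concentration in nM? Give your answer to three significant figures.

Step 1: 45-fold → factor 45
Step 2: 3-fold → factor 3
Step 3: 420 μL brought to 3350 μL → factor 3350/420 = 7.9762
Step 4: 0.38 mL brought to 15.7 mL → factor 15.7/0.38 = 41.316
Step 5: 18-fold → factor 18
Overall dilution factor = 45 × 3 × 7.9762 × 41.316 × 18 = 8.0079 × 10^5
Final = 2.50 mM / 8.0079 × 10^5 = 3.122 × 10^-6 mM = 3.12 nM

3.12 nM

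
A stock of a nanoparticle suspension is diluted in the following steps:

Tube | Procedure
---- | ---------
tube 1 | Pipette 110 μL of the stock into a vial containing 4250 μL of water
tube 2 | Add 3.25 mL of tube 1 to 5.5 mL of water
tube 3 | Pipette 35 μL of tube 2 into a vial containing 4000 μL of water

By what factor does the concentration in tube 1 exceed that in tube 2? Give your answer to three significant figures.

Step 1: 110 μL + 4250 μL = 4360 μL total → factor 4360/110 = 39.636
Step 2: 3.25 mL + 5.5 mL = 8.75 mL total → factor 8.75/3.25 = 2.6923
Dilution factor to tube 1 = 39.636; to tube 2 = 106.71
[tube 1]/[tube 2] = (factor to tube 2)/(factor to tube 1) = 106.71/39.636 = 2.69

2.69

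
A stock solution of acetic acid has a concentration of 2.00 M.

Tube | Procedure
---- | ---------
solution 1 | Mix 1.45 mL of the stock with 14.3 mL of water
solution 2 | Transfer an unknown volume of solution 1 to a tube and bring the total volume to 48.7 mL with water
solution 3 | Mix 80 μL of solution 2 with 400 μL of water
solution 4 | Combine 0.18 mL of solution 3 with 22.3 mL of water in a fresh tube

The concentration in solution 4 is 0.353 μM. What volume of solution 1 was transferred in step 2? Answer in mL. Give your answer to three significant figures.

Step 1: 1.45 mL + 14.3 mL = 15.75 mL total → factor 15.75/1.45 = 10.862
Step 2: v brought to 48.7 mL → factor = 48.7 mL/v
Step 3: 80 μL + 400 μL = 480 μL total → factor 480/80 = 6
Step 4: 0.18 mL + 22.3 mL = 22.48 mL total → factor 22.48/0.18 = 124.89
Product of known-step factors = 8139.3
Overall factor = 2.00 M / (0.353 μM) = 5.6657 × 10^6
Step-2 factor = 5.6657 × 10^6 / 8139.3 = 696.09
v = 48.7 mL / 696.09 = 0.0700 mL

0.0700 mL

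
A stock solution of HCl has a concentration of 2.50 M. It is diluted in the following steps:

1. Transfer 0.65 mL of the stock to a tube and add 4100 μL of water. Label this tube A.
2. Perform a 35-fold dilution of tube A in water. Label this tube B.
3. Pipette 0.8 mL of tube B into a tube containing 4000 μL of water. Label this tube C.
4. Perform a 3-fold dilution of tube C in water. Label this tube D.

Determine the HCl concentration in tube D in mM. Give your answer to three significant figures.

Step 1: 0.65 mL + 4100 μL = 4.75 mL total → factor 4.75/0.65 = 7.3077
Step 2: 35-fold → factor 35
Step 3: 0.8 mL + 4000 μL = 4.8 mL total → factor 4.8/0.8 = 6
Step 4: 3-fold → factor 3
Overall dilution factor = 7.3077 × 35 × 6 × 3 = 4603.8
Final = 2.50 M / 4603.8 = 0.0005430 M = 0.543 mM

0.543 mM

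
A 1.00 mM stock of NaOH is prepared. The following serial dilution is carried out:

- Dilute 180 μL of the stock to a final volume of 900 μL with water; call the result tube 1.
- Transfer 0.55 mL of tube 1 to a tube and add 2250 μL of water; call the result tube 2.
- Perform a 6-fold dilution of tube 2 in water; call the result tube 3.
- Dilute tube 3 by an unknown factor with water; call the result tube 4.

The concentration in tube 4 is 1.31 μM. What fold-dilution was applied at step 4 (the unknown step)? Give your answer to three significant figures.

Step 1: 180 μL brought to 900 μL → factor 900/180 = 5
Step 2: 0.55 mL + 2250 μL = 2.8 mL total → factor 2.8/0.55 = 5.0909
Step 3: 6-fold → factor 6
Step 4: unknown factor x
Product of known-step factors = 152.73
Overall factor = 1.00 mM / (1.31 μM) = 763.36
x = 763.36 / 152.73 = 5.00

5.00-fold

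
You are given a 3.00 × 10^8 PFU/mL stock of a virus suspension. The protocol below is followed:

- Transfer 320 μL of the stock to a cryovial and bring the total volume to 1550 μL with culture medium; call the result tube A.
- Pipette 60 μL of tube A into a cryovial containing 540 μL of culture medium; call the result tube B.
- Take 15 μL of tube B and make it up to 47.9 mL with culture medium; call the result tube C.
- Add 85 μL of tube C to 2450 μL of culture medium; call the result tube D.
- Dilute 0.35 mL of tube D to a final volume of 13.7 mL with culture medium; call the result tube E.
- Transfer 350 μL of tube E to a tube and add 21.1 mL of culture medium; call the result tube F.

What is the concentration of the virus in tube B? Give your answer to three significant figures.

6.19 × 10^6 PFU/mL

Step 1: 320 μL brought to 1550 μL → factor 1550/320 = 4.8438
Step 2: 60 μL + 540 μL = 600 μL total → factor 600/60 = 10
Dilution factor through tube B = 4.8438 × 10 = 48.438
[tube B] = 3.00 × 10^8 PFU/mL / 48.438 = 6.19 × 10^6 PFU/mL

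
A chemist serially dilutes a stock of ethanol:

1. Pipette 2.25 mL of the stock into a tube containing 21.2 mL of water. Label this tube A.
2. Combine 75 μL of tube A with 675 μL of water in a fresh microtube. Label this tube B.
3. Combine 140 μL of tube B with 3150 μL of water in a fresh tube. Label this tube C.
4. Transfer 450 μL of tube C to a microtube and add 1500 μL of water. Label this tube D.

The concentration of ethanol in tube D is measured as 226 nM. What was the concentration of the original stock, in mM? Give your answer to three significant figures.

2.40 mM

Step 1: 2.25 mL + 21.2 mL = 23.45 mL total → factor 23.45/2.25 = 10.422
Step 2: 75 μL + 675 μL = 750 μL total → factor 750/75 = 10
Step 3: 140 μL + 3150 μL = 3290 μL total → factor 3290/140 = 23.5
Step 4: 450 μL + 1500 μL = 1950 μL total → factor 1950/450 = 4.3333
Overall dilution factor = 10.422 × 10 × 23.5 × 4.3333 = 10613
Stock = 226 nM × 10613 = 2.399 × 10^6 nM = 2.40 mM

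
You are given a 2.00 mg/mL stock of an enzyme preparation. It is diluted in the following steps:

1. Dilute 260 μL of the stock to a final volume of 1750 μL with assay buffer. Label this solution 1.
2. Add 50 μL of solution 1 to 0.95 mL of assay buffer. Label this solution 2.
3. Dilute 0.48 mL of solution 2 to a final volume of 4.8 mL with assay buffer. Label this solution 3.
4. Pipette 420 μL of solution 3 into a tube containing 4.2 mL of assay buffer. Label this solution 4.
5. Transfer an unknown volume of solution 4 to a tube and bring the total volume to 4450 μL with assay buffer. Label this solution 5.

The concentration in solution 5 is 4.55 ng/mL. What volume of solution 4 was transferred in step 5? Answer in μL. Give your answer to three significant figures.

Step 1: 260 μL brought to 1750 μL → factor 1750/260 = 6.7308
Step 2: 50 μL + 0.95 mL = 1000 μL total → factor 1000/50 = 20
Step 3: 0.48 mL brought to 4.8 mL → factor 4.8/0.48 = 10
Step 4: 420 μL + 4.2 mL = 4620 μL total → factor 4620/420 = 11
Step 5: v brought to 4450 μL → factor = 4450 μL/v
Product of known-step factors = 14808
Overall factor = 2.00 mg/mL / (4.55 ng/mL) = 4.3956 × 10^5
Step-5 factor = 4.3956 × 10^5 / 14808 = 29.685
v = 4450 μL / 29.685 = 150 μL

150 μL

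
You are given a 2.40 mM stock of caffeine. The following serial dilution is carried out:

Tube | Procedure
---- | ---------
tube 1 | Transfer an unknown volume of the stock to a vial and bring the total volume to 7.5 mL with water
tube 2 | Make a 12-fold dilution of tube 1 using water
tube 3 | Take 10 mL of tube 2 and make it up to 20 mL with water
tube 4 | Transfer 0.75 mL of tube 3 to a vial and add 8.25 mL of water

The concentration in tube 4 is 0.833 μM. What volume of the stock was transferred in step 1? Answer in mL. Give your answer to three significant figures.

0.750 mL

Step 1: v brought to 7.5 mL → factor = 7.5 mL/v
Step 2: 12-fold → factor 12
Step 3: 10 mL brought to 20 mL → factor 20/10 = 2
Step 4: 0.75 mL + 8.25 mL = 9 mL total → factor 9/0.75 = 12
Product of known-step factors = 288
Overall factor = 2.40 mM / (0.833 μM) = 2881.2
Step-1 factor = 2881.2 / 288 = 10.004
v = 7.5 mL / 10.004 = 0.750 mL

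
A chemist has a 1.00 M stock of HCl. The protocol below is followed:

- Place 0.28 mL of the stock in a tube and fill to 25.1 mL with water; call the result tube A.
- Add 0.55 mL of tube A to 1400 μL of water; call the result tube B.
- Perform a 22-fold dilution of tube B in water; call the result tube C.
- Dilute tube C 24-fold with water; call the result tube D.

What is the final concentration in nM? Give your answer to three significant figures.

Step 1: 0.28 mL brought to 25.1 mL → factor 25.1/0.28 = 89.643
Step 2: 0.55 mL + 1400 μL = 1.95 mL total → factor 1.95/0.55 = 3.5455
Step 3: 22-fold → factor 22
Step 4: 24-fold → factor 24
Overall dilution factor = 89.643 × 3.5455 × 22 × 24 = 1.6781 × 10^5
Final = 1.00 M / 1.6781 × 10^5 = 5.959 × 10^-6 M = 5.96 × 10^3 nM

5.96 × 10^3 nM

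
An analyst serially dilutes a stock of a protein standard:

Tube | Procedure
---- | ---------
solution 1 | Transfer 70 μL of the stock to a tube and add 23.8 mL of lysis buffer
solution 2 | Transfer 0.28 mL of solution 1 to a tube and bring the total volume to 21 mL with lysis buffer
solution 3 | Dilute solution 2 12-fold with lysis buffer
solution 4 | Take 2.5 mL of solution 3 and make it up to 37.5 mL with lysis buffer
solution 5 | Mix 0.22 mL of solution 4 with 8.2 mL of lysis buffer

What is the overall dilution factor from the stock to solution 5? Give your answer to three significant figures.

Step 1: 70 μL + 23.8 mL = 23870 μL total → factor 23870/70 = 341
Step 2: 0.28 mL brought to 21 mL → factor 21/0.28 = 75
Step 3: 12-fold → factor 12
Step 4: 2.5 mL brought to 37.5 mL → factor 37.5/2.5 = 15
Step 5: 0.22 mL + 8.2 mL = 8.42 mL total → factor 8.42/0.22 = 38.273
Overall dilution factor = 341 × 75 × 12 × 15 × 38.273 = 1.7619 × 10^8

1.76 × 10^8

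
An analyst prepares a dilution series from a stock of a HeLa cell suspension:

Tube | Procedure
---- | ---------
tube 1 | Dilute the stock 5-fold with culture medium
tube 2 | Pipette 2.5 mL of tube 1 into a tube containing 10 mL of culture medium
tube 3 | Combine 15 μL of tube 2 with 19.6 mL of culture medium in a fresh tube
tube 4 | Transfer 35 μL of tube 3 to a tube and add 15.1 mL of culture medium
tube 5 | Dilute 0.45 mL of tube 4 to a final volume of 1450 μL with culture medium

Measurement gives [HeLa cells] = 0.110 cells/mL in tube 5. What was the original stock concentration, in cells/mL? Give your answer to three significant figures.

Step 1: 5-fold → factor 5
Step 2: 2.5 mL + 10 mL = 12.5 mL total → factor 12.5/2.5 = 5
Step 3: 15 μL + 19.6 mL = 19615 μL total → factor 19615/15 = 1307.7
Step 4: 35 μL + 15.1 mL = 15135 μL total → factor 15135/35 = 432.43
Step 5: 0.45 mL brought to 1450 μL → factor 1.45/0.45 = 3.2222
Overall dilution factor = 5 × 5 × 1307.7 × 432.43 × 3.2222 = 4.5552 × 10^7
Stock = 0.110 cells/mL × 4.5552 × 10^7 = 5.01 × 10^6 cells/mL

5.01 × 10^6 cells/mL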